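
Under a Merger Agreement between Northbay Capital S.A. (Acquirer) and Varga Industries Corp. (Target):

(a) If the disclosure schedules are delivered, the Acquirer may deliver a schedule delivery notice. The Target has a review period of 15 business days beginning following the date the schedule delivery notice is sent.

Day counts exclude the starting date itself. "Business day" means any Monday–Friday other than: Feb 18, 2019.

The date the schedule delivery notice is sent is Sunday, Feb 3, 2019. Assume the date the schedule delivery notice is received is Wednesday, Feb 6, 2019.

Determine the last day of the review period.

The last day of the review period: counting 15 business days from Sunday, Feb 3, 2019 (Feb 4, Feb 5, Feb 6, Feb 7, …, Feb 21, Feb 22, Feb 25, skipping weekends and the listed holiday on Feb 18) reaches Monday, Feb 25, 2019.

Feb 25, 2019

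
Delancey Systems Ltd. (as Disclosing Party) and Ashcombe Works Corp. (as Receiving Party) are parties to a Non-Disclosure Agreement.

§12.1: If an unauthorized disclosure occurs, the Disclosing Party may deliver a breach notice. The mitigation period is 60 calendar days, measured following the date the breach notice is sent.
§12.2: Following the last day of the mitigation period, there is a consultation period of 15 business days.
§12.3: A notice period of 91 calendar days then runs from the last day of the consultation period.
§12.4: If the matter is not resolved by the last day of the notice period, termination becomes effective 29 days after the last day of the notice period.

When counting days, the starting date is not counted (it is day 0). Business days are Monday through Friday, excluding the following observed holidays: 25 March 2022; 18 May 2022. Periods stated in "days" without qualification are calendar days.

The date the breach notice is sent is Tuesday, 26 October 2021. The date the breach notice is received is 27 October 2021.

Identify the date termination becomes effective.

14 May 2022

Adding 60 calendar days to 26 October 2021 gives 25 December 2021, which is the last day of the mitigation period.
From Saturday, 25 December 2021, 15 business days (Dec 27, Dec 28, Dec 29, Dec 30, …, Jan 12, Jan 13, Jan 14, skipping weekends) brings us to Friday, 14 January 2022, which is the last day of the consultation period.
Adding 91 calendar days to 14 January 2022 gives 15 April 2022, which is the last day of the notice period.
Adding 29 calendar days to 15 April 2022 gives 14 May 2022, which is the date termination becomes effective.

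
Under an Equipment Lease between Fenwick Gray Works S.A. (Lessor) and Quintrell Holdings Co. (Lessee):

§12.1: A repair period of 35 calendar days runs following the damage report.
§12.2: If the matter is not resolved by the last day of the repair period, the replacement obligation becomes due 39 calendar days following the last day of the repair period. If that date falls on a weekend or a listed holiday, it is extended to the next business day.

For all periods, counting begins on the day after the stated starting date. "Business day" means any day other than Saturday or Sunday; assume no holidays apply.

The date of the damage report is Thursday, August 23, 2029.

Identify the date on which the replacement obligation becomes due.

The last day of the repair period: August 23, 2029 + 35 days = September 27, 2029.
The date on which the replacement obligation becomes due: September 27, 2029 + 39 days = November 5, 2029. November 5, 2029 is a Monday, so no roll-forward applies.

November 5, 2029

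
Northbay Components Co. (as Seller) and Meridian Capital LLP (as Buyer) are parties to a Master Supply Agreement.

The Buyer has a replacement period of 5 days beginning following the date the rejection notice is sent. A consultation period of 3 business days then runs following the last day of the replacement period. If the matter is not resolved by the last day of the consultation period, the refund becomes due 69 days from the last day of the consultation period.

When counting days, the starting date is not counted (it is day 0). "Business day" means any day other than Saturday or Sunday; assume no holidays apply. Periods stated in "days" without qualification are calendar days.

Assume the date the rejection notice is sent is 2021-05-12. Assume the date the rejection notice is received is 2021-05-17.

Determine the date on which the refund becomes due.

2021-07-28

Adding 5 calendar days to 2021-05-12 gives 2021-05-17, which is the last day of the replacement period.
The last day of the consultation period: counting 3 business days from Monday, 2021-05-17 (May 18, May 19, May 20, skipping weekends) reaches Thursday, 2021-05-20.
Adding 69 calendar days to 2021-05-20 gives 2021-07-28, which is the date on which the refund becomes due.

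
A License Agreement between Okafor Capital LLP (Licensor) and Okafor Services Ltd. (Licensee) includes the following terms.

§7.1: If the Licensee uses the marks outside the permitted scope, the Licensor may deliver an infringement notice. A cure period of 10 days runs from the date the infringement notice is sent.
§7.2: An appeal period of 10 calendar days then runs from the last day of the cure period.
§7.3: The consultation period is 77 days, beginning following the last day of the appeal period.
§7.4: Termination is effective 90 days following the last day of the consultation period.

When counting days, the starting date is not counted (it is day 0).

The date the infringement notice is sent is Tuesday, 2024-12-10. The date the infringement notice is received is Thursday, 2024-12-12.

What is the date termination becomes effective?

The last day of the cure period: 2024-12-10 + 10 days = 2024-12-20.
The last day of the appeal period: 10 calendar days after 2024-12-20 is 2024-12-30.
The last day of the consultation period: 77 calendar days after 2024-12-30 is 2025-03-17.
The date termination becomes effective: 2025-03-17 + 90 days = 2025-06-15.

2025-06-15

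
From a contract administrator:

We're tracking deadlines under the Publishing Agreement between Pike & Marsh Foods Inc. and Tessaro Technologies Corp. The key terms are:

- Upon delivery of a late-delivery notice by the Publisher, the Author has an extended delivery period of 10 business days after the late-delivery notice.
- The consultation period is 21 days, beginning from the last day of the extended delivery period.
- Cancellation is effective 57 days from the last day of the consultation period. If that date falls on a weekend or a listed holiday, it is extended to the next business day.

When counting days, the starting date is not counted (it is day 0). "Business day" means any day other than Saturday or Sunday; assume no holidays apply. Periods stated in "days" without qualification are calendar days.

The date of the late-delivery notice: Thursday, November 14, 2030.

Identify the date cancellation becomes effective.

February 14, 2031

From Thursday, November 14, 2030, 10 business days (Nov 15, Nov 18, Nov 19, Nov 20, Nov 21, Nov 22, Nov 25, Nov 26, Nov 27, Nov 28, skipping weekends) brings us to Thursday, November 28, 2030, which is the last day of the extended delivery period.
The last day of the consultation period: November 28, 2030 + 21 days = December 19, 2030.
The date cancellation becomes effective: 57 calendar days after December 19, 2030 is February 14, 2031. February 14, 2031 is a Friday, so no roll-forward applies.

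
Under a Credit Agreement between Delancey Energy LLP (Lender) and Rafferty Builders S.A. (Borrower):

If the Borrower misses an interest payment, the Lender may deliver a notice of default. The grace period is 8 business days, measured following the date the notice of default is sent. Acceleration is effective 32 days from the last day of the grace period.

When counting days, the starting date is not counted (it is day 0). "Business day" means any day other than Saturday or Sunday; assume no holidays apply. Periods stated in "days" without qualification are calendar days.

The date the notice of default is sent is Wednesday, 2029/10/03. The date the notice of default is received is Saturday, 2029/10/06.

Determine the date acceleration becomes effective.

The last day of the grace period: 8 business days after Wednesday, 2029/10/03, skipping weekends — Oct 4, Oct 5, Oct 8, Oct 9, Oct 10, Oct 11, Oct 12, Oct 15 — lands on Monday, 2029/10/15.
The date acceleration becomes effective: 2029/10/15 + 32 days = 2029/11/16.

2029/11/16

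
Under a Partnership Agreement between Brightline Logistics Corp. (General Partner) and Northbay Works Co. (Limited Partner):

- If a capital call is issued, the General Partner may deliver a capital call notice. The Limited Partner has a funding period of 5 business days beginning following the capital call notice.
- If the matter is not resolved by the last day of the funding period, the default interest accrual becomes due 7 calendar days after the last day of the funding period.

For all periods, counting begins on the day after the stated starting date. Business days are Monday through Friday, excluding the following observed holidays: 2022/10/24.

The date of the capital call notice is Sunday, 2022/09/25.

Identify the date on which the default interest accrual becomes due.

The last day of the funding period: 5 business days after Sunday, 2022/09/25, skipping weekends — Sep 26, Sep 27, Sep 28, Sep 29, Sep 30 — lands on Friday, 2022/09/30.
Adding 7 calendar days to 2022/09/30 gives 2022/10/07, which is the date on which the default interest accrual becomes due.

2022/10/07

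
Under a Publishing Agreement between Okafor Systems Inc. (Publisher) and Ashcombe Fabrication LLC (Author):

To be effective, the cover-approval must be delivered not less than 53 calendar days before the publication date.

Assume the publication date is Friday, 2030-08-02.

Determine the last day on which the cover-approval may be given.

Counting back 53 calendar days from 2030-08-02 gives 2030-06-10.

2030-06-10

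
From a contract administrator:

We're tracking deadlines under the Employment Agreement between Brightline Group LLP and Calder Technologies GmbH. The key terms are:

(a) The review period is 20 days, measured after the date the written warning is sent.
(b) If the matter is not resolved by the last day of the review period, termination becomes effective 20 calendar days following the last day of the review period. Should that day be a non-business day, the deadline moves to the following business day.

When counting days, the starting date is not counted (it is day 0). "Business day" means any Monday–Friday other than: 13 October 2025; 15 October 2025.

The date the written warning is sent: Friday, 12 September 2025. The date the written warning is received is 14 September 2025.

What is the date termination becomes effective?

The last day of the review period: 20 calendar days after 12 September 2025 is 2 October 2025.
The date termination becomes effective: 20 calendar days after 2 October 2025 is 22 October 2025. 22 October 2025 is a Wednesday and is not a listed holiday, so no roll-forward applies.

22 October 2025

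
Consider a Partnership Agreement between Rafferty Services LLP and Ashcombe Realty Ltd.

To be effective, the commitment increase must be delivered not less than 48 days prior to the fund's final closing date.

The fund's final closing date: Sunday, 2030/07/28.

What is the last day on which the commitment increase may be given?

2030/07/28 minus 48 days is 2030/06/10.

2030/06/10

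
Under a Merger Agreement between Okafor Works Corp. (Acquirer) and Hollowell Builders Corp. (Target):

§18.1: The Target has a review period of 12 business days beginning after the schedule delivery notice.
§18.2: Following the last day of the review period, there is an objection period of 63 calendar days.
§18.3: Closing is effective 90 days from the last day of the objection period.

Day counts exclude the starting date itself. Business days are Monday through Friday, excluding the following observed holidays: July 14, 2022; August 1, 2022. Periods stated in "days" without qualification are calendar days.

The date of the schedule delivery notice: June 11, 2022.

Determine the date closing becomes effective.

November 28, 2022

The last day of the review period: 12 business days after Saturday, June 11, 2022, skipping weekends — Jun 13, Jun 14, Jun 15, Jun 16, …, Jun 24, Jun 27, Jun 28 — lands on Tuesday, June 28, 2022.
Adding 63 calendar days to June 28, 2022 gives August 30, 2022, which is the last day of the objection period.
Adding 90 calendar days to August 30, 2022 gives November 28, 2022, which is the date closing becomes effective.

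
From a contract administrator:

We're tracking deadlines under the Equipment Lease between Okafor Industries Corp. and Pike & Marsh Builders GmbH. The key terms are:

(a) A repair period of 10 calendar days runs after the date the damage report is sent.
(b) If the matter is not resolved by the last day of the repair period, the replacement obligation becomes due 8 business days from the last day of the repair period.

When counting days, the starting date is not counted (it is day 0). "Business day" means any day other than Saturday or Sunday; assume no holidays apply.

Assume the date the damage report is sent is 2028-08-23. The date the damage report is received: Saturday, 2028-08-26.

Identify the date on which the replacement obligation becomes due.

The last day of the repair period: 2028-08-23 + 10 days = 2028-09-02.
The date on which the replacement obligation becomes due: counting 8 business days from Saturday, 2028-09-02 (Sep 4, Sep 5, Sep 6, Sep 7, Sep 8, Sep 11, Sep 12, Sep 13, skipping weekends) reaches Wednesday, 2028-09-13.

2028-09-13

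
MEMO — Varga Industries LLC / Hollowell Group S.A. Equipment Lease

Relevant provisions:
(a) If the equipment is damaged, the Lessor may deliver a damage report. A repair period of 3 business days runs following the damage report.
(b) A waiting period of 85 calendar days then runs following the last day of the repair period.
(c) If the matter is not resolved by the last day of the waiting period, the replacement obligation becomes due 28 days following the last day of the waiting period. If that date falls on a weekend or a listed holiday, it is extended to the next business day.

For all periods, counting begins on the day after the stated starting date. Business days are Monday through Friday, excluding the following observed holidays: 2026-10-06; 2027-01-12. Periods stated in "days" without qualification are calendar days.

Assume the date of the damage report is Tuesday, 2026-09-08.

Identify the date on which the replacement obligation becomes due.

2027-01-04

The last day of the repair period: counting 3 business days from Tuesday, 2026-09-08 (Sep 9, Sep 10, Sep 11, skipping weekends) reaches Friday, 2026-09-11.
The last day of the waiting period: 2026-09-11 + 85 days = 2026-12-05.
Adding 28 calendar days to 2026-12-05 gives 2027-01-02, which is the date on which the replacement obligation becomes due. That falls on a Saturday, so it rolls to the next business day, Monday, 2027-01-04.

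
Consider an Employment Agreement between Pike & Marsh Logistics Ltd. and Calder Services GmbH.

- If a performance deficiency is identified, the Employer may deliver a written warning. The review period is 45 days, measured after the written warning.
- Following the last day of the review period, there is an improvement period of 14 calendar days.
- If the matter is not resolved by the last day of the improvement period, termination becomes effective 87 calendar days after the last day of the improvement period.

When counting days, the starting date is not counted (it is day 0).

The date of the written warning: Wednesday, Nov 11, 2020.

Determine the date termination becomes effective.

Apr 6, 2021

The last day of the review period: 45 calendar days after Nov 11, 2020 is Dec 26, 2020.
The last day of the improvement period: Dec 26, 2020 + 14 days = Jan 9, 2021.
Adding 87 calendar days to Jan 9, 2021 gives Apr 6, 2021, which is the date termination becomes effective.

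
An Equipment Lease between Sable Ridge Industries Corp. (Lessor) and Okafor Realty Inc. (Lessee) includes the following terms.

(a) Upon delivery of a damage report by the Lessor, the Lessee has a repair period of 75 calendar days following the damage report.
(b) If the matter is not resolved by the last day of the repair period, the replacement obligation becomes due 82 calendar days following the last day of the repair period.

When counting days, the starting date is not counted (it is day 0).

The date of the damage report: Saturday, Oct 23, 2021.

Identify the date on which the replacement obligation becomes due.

The last day of the repair period: Oct 23, 2021 + 75 days = Jan 6, 2022.
Adding 82 calendar days to Jan 6, 2022 gives Mar 29, 2022, which is the date on which the replacement obligation becomes due.

Mar 29, 2022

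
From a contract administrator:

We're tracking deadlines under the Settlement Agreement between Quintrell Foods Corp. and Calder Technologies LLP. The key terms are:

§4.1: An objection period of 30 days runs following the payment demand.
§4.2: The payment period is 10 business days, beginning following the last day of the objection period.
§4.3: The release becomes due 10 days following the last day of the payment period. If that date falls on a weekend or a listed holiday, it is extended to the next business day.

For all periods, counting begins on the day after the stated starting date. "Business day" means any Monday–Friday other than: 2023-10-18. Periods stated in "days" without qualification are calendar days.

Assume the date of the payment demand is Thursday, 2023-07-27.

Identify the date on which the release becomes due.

Adding 30 calendar days to 2023-07-27 gives 2023-08-26, which is the last day of the objection period.
The last day of the payment period: counting 10 business days from Saturday, 2023-08-26 (Aug 28, Aug 29, Aug 30, Aug 31, Sep 1, Sep 4, Sep 5, Sep 6, Sep 7, Sep 8, skipping weekends) reaches Friday, 2023-09-08.
Adding 10 calendar days to 2023-09-08 gives 2023-09-18, which is the date on which the release becomes due. 2023-09-18 is a Monday and is not a listed holiday, so no roll-forward applies.

2023-09-18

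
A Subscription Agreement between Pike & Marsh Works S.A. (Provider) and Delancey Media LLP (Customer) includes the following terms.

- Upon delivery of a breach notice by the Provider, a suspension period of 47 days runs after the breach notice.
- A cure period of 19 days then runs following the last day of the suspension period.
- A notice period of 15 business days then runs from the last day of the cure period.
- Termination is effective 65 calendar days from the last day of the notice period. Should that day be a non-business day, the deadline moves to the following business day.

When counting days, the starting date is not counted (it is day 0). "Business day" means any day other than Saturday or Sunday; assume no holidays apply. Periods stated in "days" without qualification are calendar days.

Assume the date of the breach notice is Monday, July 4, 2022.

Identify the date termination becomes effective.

Adding 47 calendar days to July 4, 2022 gives August 20, 2022, which is the last day of the suspension period.
The last day of the cure period: 19 calendar days after August 20, 2022 is September 8, 2022.
The last day of the notice period: counting 15 business days from Thursday, September 8, 2022 (Sep 9, Sep 12, Sep 13, Sep 14, …, Sep 27, Sep 28, Sep 29, skipping weekends) reaches Thursday, September 29, 2022.
The date termination becomes effective: September 29, 2022 + 65 days = December 3, 2022. That falls on a Saturday, so it rolls to the next business day, Monday, December 5, 2022.

December 5, 2022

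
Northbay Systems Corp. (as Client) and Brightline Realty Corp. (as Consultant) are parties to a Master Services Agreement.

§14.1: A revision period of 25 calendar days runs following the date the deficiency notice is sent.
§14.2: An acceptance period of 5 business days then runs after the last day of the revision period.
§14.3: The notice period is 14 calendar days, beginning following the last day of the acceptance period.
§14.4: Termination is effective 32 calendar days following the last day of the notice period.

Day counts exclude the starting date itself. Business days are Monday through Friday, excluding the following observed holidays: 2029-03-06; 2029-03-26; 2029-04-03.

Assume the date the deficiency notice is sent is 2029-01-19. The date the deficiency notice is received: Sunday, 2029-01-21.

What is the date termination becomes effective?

2029-04-07

The last day of the revision period: 2029-01-19 + 25 days = 2029-02-13.
The last day of the acceptance period: 5 business days after Tuesday, 2029-02-13, skipping weekends — Feb 14, Feb 15, Feb 16, Feb 19, Feb 20 — lands on Tuesday, 2029-02-20.
Adding 14 calendar days to 2029-02-20 gives 2029-03-06, which is the last day of the notice period.
The date termination becomes effective: 32 calendar days after 2029-03-06 is 2029-04-07.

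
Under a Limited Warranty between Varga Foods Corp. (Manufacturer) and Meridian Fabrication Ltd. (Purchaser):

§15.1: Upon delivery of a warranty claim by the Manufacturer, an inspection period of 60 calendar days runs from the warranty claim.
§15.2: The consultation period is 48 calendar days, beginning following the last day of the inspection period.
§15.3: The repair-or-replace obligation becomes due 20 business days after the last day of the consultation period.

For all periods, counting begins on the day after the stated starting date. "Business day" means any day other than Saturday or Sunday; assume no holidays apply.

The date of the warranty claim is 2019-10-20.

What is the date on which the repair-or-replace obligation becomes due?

2020-03-04

The last day of the inspection period: 2019-10-20 + 60 days = 2019-12-19.
The last day of the consultation period: 2019-12-19 + 48 days = 2020-02-05.
The date on which the repair-or-replace obligation becomes due: counting 20 business days from Wednesday, 2020-02-05 (Feb 6, Feb 7, Feb 10, Feb 11, …, Mar 2, Mar 3, Mar 4, skipping weekends) reaches Wednesday, 2020-03-04.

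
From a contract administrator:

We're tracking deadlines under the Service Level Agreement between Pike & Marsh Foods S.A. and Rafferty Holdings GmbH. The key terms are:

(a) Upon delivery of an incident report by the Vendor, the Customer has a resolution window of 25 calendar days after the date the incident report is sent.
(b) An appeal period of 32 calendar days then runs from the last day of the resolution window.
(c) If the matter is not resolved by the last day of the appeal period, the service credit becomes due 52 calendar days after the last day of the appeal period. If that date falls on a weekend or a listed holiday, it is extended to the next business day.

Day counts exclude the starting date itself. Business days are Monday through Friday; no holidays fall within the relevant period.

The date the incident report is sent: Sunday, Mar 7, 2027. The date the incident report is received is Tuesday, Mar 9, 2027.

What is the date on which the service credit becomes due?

The last day of the resolution window: 25 calendar days after Mar 7, 2027 is Apr 1, 2027.
The last day of the appeal period: Apr 1, 2027 + 32 days = May 3, 2027.
The date on which the service credit becomes due: 52 calendar days after May 3, 2027 is Jun 24, 2027. Jun 24, 2027 is a Thursday, so no roll-forward applies.

Jun 24, 2027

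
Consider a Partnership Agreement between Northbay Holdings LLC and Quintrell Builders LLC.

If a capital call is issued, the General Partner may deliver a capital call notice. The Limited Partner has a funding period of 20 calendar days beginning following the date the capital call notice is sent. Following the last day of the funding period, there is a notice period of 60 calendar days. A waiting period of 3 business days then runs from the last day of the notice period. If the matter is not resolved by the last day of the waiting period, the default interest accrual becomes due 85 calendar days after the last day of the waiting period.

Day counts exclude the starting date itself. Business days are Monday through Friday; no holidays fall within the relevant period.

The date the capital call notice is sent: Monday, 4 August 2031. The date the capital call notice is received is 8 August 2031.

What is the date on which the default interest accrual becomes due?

21 January 2032

The last day of the funding period: 20 calendar days after 4 August 2031 is 24 August 2031.
Adding 60 calendar days to 24 August 2031 gives 23 October 2031, which is the last day of the notice period.
From Thursday, 23 October 2031, 3 business days (Oct 24, Oct 27, Oct 28, skipping weekends) brings us to Tuesday, 28 October 2031, which is the last day of the waiting period.
The date on which the default interest accrual becomes due: 85 calendar days after 28 October 2031 is 21 January 2032.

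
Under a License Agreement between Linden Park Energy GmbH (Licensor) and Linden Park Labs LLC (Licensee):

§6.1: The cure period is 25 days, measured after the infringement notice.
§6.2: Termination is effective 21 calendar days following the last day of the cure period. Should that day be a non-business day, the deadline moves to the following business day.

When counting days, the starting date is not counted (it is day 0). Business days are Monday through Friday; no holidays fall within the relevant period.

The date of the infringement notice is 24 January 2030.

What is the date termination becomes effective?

11 March 2030

The last day of the cure period: 24 January 2030 + 25 days = 18 February 2030.
Adding 21 calendar days to 18 February 2030 gives 11 March 2030, which is the date termination becomes effective. 11 March 2030 is a Monday, so no roll-forward applies.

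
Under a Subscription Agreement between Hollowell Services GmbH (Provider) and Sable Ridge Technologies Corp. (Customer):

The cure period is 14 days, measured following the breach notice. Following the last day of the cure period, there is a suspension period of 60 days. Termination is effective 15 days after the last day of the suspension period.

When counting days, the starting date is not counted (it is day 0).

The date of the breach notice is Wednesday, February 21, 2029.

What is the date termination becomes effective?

May 21, 2029

The last day of the cure period: February 21, 2029 + 14 days = March 7, 2029.
The last day of the suspension period: March 7, 2029 + 60 days = May 6, 2029.
The date termination becomes effective: 15 calendar days after May 6, 2029 is May 21, 2029.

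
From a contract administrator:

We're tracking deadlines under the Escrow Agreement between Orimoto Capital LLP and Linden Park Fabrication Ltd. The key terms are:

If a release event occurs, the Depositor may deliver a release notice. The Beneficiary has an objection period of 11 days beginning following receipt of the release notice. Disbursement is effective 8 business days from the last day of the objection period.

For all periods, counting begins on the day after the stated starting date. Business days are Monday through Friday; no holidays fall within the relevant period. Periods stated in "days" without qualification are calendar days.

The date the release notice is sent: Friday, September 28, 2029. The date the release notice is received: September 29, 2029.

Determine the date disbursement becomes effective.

The last day of the objection period: September 29, 2029 + 11 days = October 10, 2029.
From Wednesday, October 10, 2029, 8 business days (Oct 11, Oct 12, Oct 15, Oct 16, Oct 17, Oct 18, Oct 19, Oct 22, skipping weekends) brings us to Monday, October 22, 2029, which is the date disbursement becomes effective.

October 22, 2029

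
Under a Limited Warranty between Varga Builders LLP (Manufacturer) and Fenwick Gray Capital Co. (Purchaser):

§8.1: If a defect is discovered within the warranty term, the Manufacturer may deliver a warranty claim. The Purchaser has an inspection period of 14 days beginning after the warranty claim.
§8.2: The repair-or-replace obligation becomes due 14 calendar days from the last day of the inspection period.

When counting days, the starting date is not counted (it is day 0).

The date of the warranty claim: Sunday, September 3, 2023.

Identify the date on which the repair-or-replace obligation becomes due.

October 1, 2023

The last day of the inspection period: 14 calendar days after September 3, 2023 is September 17, 2023.
Adding 14 calendar days to September 17, 2023 gives October 1, 2023, which is the date on which the repair-or-replace obligation becomes due.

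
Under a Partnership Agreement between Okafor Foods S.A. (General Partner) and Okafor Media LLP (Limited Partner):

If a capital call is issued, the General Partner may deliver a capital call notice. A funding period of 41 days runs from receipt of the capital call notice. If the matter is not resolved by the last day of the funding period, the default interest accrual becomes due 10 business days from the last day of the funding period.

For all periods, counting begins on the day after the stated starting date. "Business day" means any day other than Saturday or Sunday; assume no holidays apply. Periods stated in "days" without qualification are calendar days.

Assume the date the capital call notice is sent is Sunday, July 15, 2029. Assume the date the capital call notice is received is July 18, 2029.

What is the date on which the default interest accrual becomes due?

Adding 41 calendar days to July 18, 2029 gives August 28, 2029, which is the last day of the funding period.
From Tuesday, August 28, 2029, 10 business days (Aug 29, Aug 30, Aug 31, Sep 3, Sep 4, Sep 5, Sep 6, Sep 7, Sep 10, Sep 11, skipping weekends) brings us to Tuesday, September 11, 2029, which is the date on which the default interest accrual becomes due.

September 11, 2029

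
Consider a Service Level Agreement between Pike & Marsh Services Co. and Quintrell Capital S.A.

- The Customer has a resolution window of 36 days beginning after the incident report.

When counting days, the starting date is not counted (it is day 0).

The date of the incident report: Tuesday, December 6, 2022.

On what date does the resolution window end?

The last day of the resolution window: 36 calendar days after December 6, 2022 is January 11, 2023.

January 11, 2023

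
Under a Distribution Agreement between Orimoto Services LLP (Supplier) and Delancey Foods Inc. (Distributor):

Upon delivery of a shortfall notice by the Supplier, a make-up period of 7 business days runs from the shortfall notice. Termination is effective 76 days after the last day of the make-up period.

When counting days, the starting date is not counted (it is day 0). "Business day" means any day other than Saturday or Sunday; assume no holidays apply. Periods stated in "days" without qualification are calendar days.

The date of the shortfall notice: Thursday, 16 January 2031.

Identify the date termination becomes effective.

The last day of the make-up period: counting 7 business days from Thursday, 16 January 2031 (Jan 17, Jan 20, Jan 21, Jan 22, Jan 23, Jan 24, Jan 27, skipping weekends) reaches Monday, 27 January 2031.
Adding 76 calendar days to 27 January 2031 gives 13 April 2031, which is the date termination becomes effective.

13 April 2031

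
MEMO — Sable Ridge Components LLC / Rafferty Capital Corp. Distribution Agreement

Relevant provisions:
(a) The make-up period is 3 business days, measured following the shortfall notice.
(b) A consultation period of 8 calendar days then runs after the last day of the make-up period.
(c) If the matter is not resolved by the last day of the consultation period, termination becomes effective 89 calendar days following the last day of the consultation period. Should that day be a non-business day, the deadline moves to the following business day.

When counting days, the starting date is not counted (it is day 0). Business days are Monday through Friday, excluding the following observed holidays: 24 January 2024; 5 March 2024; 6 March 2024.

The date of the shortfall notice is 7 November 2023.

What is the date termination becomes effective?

15 February 2024

The last day of the make-up period: counting 3 business days from Tuesday, 7 November 2023 (Nov 8, Nov 9, Nov 10, skipping weekends) reaches Friday, 10 November 2023.
Adding 8 calendar days to 10 November 2023 gives 18 November 2023, which is the last day of the consultation period.
Adding 89 calendar days to 18 November 2023 gives 15 February 2024, which is the date termination becomes effective. 15 February 2024 is a Thursday and is not a listed holiday, so no roll-forward applies.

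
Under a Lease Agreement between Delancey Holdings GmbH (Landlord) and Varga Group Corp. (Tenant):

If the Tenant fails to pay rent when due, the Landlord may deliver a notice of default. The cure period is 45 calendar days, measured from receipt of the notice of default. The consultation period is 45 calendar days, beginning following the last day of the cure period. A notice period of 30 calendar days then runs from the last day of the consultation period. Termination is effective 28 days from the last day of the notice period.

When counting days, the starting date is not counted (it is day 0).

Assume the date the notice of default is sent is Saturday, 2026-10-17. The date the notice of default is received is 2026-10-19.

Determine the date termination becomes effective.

2027-03-16

Adding 45 calendar days to 2026-10-19 gives 2026-12-03, which is the last day of the cure period.
Adding 45 calendar days to 2026-12-03 gives 2027-01-17, which is the last day of the consultation period.
The last day of the notice period: 2027-01-17 + 30 days = 2027-02-16.
Adding 28 calendar days to 2027-02-16 gives 2027-03-16, which is the date termination becomes effective.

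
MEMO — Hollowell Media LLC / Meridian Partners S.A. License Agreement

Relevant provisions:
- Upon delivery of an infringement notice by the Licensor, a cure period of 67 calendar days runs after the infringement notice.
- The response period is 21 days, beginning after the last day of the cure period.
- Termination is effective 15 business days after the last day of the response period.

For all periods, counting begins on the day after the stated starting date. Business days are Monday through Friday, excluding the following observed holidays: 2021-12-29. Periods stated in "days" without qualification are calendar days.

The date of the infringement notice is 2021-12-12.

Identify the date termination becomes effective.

2022-03-31

Adding 67 calendar days to 2021-12-12 gives 2022-02-17, which is the last day of the cure period.
The last day of the response period: 21 calendar days after 2022-02-17 is 2022-03-10.
The date termination becomes effective: counting 15 business days from Thursday, 2022-03-10 (Mar 11, Mar 14, Mar 15, Mar 16, …, Mar 29, Mar 30, Mar 31, skipping weekends) reaches Thursday, 2022-03-31.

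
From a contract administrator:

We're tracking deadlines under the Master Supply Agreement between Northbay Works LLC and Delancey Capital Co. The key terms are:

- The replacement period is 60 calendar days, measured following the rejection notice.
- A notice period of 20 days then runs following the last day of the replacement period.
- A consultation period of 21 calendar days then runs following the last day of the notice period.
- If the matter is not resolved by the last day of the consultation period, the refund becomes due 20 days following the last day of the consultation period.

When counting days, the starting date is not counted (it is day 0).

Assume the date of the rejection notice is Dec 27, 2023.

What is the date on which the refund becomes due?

The last day of the replacement period: Dec 27, 2023 + 60 days = Feb 25, 2024.
The last day of the notice period: Feb 25, 2024 + 20 days = Mar 16, 2024.
The last day of the consultation period: 21 calendar days after Mar 16, 2024 is Apr 6, 2024.
Adding 20 calendar days to Apr 6, 2024 gives Apr 26, 2024, which is the date on which the refund becomes due.

Apr 26, 2024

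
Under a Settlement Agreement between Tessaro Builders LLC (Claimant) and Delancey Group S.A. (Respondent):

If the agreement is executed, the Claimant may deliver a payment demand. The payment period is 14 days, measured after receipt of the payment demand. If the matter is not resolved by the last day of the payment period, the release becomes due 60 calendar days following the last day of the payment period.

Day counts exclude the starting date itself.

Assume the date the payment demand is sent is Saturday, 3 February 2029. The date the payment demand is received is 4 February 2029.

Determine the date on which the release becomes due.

19 April 2029

The last day of the payment period: 4 February 2029 + 14 days = 18 February 2029.
The date on which the release becomes due: 60 calendar days after 18 February 2029 is 19 April 2029.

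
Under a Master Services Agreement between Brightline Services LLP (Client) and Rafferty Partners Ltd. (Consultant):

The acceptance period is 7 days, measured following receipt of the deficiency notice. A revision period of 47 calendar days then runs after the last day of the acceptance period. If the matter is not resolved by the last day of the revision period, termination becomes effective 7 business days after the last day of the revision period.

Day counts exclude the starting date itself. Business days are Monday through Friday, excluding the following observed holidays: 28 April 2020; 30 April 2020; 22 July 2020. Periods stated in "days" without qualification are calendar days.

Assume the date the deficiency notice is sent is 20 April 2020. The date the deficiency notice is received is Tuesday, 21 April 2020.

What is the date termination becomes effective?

23 June 2020

The last day of the acceptance period: 21 April 2020 + 7 days = 28 April 2020.
Adding 47 calendar days to 28 April 2020 gives 14 June 2020, which is the last day of the revision period.
From Sunday, 14 June 2020, 7 business days (Jun 15, Jun 16, Jun 17, Jun 18, Jun 19, Jun 22, Jun 23, skipping weekends) brings us to Tuesday, 23 June 2020, which is the date termination becomes effective.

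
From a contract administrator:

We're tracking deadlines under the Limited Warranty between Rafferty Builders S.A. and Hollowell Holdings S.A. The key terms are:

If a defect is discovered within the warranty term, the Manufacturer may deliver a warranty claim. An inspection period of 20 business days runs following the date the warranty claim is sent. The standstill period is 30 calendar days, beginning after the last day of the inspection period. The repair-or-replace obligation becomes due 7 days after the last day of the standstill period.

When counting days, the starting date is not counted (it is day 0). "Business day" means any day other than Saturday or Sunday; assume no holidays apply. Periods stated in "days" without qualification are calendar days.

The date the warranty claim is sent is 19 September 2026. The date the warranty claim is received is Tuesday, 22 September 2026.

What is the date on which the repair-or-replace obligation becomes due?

22 November 2026

The last day of the inspection period: 20 business days after Saturday, 19 September 2026, skipping weekends — Sep 21, Sep 22, Sep 23, Sep 24, …, Oct 14, Oct 15, Oct 16 — lands on Friday, 16 October 2026.
Adding 30 calendar days to 16 October 2026 gives 15 November 2026, which is the last day of the standstill period.
The date on which the repair-or-replace obligation becomes due: 7 calendar days after 15 November 2026 is 22 November 2026.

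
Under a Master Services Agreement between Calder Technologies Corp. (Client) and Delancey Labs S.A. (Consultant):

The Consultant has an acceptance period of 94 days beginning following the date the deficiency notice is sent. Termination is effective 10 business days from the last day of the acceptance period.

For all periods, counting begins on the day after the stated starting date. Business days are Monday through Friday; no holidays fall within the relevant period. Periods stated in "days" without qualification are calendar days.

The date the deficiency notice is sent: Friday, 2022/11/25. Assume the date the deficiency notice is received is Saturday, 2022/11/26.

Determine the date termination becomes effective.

The last day of the acceptance period: 2022/11/25 + 94 days = 2023/02/27.
The date termination becomes effective: counting 10 business days from Monday, 2023/02/27 (Feb 28, Mar 1, Mar 2, Mar 3, Mar 6, Mar 7, Mar 8, Mar 9, Mar 10, Mar 13, skipping weekends) reaches Monday, 2023/03/13.

2023/03/13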